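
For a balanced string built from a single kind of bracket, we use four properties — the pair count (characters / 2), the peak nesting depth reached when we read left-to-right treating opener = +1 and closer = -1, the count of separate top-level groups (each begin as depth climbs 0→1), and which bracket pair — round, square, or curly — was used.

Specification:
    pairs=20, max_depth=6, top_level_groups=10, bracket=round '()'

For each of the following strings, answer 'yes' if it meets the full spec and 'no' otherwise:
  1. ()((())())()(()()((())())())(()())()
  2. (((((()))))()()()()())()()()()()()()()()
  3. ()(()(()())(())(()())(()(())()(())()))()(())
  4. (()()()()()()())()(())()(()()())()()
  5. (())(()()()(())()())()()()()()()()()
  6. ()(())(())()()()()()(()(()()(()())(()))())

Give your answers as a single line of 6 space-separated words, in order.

String 1 '()((())())()(()()((())())())(()())()': depth seq [1 0 1 2 3 2 1 2 1 0 1 0 1 2 1 2 1 2 3 4 3 2 3 2 1 2 1 0 1 2 1 2 1 0 1 0]
  -> pairs=18 depth=4 groups=6 -> no
String 2 '(((((()))))()()()()())()()()()()()()()()': depth seq [1 2 3 4 5 6 5 4 3 2 1 2 1 2 1 2 1 2 1 2 1 0 1 0 1 0 1 0 1 0 1 0 1 0 1 0 1 0 1 0]
  -> pairs=20 depth=6 groups=10 -> yes
String 3 '()(()(()())(())(()())(()(())()(())()))()(())': depth seq [1 0 1 2 1 2 3 2 3 2 1 2 3 2 1 2 3 2 3 2 1 2 3 2 3 4 3 2 3 2 3 4 3 2 3 2 1 0 1 0 1 2 1 0]
  -> pairs=22 depth=4 groups=4 -> no
String 4 '(()()()()()()())()(())()(()()())()()': depth seq [1 2 1 2 1 2 1 2 1 2 1 2 1 2 1 0 1 0 1 2 1 0 1 0 1 2 1 2 1 2 1 0 1 0 1 0]
  -> pairs=18 depth=2 groups=7 -> no
String 5 '(())(()()()(())()())()()()()()()()()': depth seq [1 2 1 0 1 2 1 2 1 2 1 2 3 2 1 2 1 2 1 0 1 0 1 0 1 0 1 0 1 0 1 0 1 0 1 0]
  -> pairs=18 depth=3 groups=10 -> no
String 6 '()(())(())()()()()()(()(()()(()())(()))())': depth seq [1 0 1 2 1 0 1 2 1 0 1 0 1 0 1 0 1 0 1 0 1 2 1 2 3 2 3 2 3 4 3 4 3 2 3 4 3 2 1 2 1 0]
  -> pairs=21 depth=4 groups=9 -> no

Answer: no yes no no no no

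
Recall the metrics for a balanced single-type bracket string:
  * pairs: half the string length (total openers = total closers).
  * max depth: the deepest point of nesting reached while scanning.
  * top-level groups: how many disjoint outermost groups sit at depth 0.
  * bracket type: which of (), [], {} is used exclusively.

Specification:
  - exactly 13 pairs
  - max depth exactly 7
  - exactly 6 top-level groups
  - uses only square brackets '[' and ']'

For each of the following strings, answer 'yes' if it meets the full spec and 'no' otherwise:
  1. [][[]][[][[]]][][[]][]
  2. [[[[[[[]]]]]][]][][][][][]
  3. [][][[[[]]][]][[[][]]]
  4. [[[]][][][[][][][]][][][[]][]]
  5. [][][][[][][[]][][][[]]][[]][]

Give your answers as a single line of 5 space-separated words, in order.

Answer: no yes no no no

Derivation:
String 1 '[][[]][[][[]]][][[]][]': depth seq [1 0 1 2 1 0 1 2 1 2 3 2 1 0 1 0 1 2 1 0 1 0]
  -> pairs=11 depth=3 groups=6 -> no
String 2 '[[[[[[[]]]]]][]][][][][][]': depth seq [1 2 3 4 5 6 7 6 5 4 3 2 1 2 1 0 1 0 1 0 1 0 1 0 1 0]
  -> pairs=13 depth=7 groups=6 -> yes
String 3 '[][][[[[]]][]][[[][]]]': depth seq [1 0 1 0 1 2 3 4 3 2 1 2 1 0 1 2 3 2 3 2 1 0]
  -> pairs=11 depth=4 groups=4 -> no
String 4 '[[[]][][][[][][][]][][][[]][]]': depth seq [1 2 3 2 1 2 1 2 1 2 3 2 3 2 3 2 3 2 1 2 1 2 1 2 3 2 1 2 1 0]
  -> pairs=15 depth=3 groups=1 -> no
String 5 '[][][][[][][[]][][][[]]][[]][]': depth seq [1 0 1 0 1 0 1 2 1 2 1 2 3 2 1 2 1 2 1 2 3 2 1 0 1 2 1 0 1 0]
  -> pairs=15 depth=3 groups=6 -> no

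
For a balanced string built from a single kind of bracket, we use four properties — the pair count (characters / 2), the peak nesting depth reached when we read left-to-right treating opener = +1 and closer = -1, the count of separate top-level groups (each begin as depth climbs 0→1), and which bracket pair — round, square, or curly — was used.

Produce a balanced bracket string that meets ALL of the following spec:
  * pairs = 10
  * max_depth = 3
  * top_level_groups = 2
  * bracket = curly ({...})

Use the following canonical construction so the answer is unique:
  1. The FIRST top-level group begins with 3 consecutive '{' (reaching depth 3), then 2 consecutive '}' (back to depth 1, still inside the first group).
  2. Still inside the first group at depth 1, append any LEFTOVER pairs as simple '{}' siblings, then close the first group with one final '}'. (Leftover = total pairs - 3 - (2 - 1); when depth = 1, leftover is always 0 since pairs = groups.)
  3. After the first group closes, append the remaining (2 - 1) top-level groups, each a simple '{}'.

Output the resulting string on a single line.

Answer: {{{}}{}{}{}{}{}{}}{}

Derivation:
Spec: pairs=10 depth=3 groups=2
Leftover pairs = 10 - 3 - (2-1) = 6
First group: deep chain of depth 3 + 6 sibling pairs
Remaining 1 groups: simple '{}' each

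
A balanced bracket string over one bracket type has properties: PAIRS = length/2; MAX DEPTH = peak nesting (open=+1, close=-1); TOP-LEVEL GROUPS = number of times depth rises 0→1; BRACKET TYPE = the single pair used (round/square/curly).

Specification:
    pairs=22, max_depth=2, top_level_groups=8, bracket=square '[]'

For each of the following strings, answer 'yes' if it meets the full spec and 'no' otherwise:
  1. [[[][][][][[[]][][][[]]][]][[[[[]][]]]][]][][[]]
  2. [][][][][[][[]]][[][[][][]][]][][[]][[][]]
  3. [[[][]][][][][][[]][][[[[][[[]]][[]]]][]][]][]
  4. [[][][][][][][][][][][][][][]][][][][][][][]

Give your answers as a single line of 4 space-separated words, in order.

String 1 '[[[][][][][[[]][][][[]]][]][[[[[]][]]]][]][][[]]': depth seq [1 2 3 2 3 2 3 2 3 2 3 4 5 4 3 4 3 4 3 4 5 4 3 2 3 2 1 2 3 4 5 6 5 4 5 4 3 2 1 2 1 0 1 0 1 2 1 0]
  -> pairs=24 depth=6 groups=3 -> no
String 2 '[][][][][[][[]]][[][[][][]][]][][[]][[][]]': depth seq [1 0 1 0 1 0 1 0 1 2 1 2 3 2 1 0 1 2 1 2 3 2 3 2 3 2 1 2 1 0 1 0 1 2 1 0 1 2 1 2 1 0]
  -> pairs=21 depth=3 groups=9 -> no
String 3 '[[[][]][][][][][[]][][[[[][[[]]][[]]]][]][]][]': depth seq [1 2 3 2 3 2 1 2 1 2 1 2 1 2 1 2 3 2 1 2 1 2 3 4 5 4 5 6 7 6 5 4 5 6 5 4 3 2 3 2 1 2 1 0 1 0]
  -> pairs=23 depth=7 groups=2 -> no
String 4 '[[][][][][][][][][][][][][][]][][][][][][][]': depth seq [1 2 1 2 1 2 1 2 1 2 1 2 1 2 1 2 1 2 1 2 1 2 1 2 1 2 1 2 1 0 1 0 1 0 1 0 1 0 1 0 1 0 1 0]
  -> pairs=22 depth=2 groups=8 -> yes

Answer: no no no yes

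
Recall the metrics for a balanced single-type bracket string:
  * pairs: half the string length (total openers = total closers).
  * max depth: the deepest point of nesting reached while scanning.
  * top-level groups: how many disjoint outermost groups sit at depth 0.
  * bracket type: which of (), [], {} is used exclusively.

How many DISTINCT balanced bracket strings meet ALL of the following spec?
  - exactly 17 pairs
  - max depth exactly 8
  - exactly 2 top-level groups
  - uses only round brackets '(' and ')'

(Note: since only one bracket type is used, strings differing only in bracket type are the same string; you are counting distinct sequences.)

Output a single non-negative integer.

Answer: 4077838

Derivation:
Spec: pairs=17 depth=8 groups=2
Count(depth <= 8) = 32703822
Count(depth <= 7) = 28625984
Count(depth == 8) = 32703822 - 28625984 = 4077838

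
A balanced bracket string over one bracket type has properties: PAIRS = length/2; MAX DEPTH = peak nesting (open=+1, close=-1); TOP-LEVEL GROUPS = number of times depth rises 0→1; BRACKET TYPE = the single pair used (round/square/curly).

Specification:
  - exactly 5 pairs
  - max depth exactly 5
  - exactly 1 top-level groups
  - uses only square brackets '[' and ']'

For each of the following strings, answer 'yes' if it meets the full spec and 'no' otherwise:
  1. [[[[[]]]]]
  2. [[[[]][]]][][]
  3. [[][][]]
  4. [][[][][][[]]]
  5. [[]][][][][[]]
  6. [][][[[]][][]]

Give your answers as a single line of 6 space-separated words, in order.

Answer: yes no no no no no

Derivation:
String 1 '[[[[[]]]]]': depth seq [1 2 3 4 5 4 3 2 1 0]
  -> pairs=5 depth=5 groups=1 -> yes
String 2 '[[[[]][]]][][]': depth seq [1 2 3 4 3 2 3 2 1 0 1 0 1 0]
  -> pairs=7 depth=4 groups=3 -> no
String 3 '[[][][]]': depth seq [1 2 1 2 1 2 1 0]
  -> pairs=4 depth=2 groups=1 -> no
String 4 '[][[][][][[]]]': depth seq [1 0 1 2 1 2 1 2 1 2 3 2 1 0]
  -> pairs=7 depth=3 groups=2 -> no
String 5 '[[]][][][][[]]': depth seq [1 2 1 0 1 0 1 0 1 0 1 2 1 0]
  -> pairs=7 depth=2 groups=5 -> no
String 6 '[][][[[]][][]]': depth seq [1 0 1 0 1 2 3 2 1 2 1 2 1 0]
  -> pairs=7 depth=3 groups=3 -> no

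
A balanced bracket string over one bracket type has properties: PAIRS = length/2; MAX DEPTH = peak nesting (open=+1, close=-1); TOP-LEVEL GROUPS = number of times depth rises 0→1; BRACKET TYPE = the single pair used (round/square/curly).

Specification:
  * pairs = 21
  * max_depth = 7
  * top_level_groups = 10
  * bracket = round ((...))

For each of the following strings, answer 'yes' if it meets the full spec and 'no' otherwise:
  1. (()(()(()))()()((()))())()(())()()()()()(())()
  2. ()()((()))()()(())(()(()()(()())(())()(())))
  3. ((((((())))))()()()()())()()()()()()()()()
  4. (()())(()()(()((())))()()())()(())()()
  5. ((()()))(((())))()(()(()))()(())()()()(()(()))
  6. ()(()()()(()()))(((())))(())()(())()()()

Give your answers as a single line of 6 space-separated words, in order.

Answer: no no yes no no no

Derivation:
String 1 '(()(()(()))()()((()))())()(())()()()()()(())()': depth seq [1 2 1 2 3 2 3 4 3 2 1 2 1 2 1 2 3 4 3 2 1 2 1 0 1 0 1 2 1 0 1 0 1 0 1 0 1 0 1 0 1 2 1 0 1 0]
  -> pairs=23 depth=4 groups=10 -> no
String 2 '()()((()))()()(())(()(()()(()())(())()(())))': depth seq [1 0 1 0 1 2 3 2 1 0 1 0 1 0 1 2 1 0 1 2 1 2 3 2 3 2 3 4 3 4 3 2 3 4 3 2 3 2 3 4 3 2 1 0]
  -> pairs=22 depth=4 groups=7 -> no
String 3 '((((((())))))()()()()())()()()()()()()()()': depth seq [1 2 3 4 5 6 7 6 5 4 3 2 1 2 1 2 1 2 1 2 1 2 1 0 1 0 1 0 1 0 1 0 1 0 1 0 1 0 1 0 1 0]
  -> pairs=21 depth=7 groups=10 -> yes
String 4 '(()())(()()(()((())))()()())()(())()()': depth seq [1 2 1 2 1 0 1 2 1 2 1 2 3 2 3 4 5 4 3 2 1 2 1 2 1 2 1 0 1 0 1 2 1 0 1 0 1 0]
  -> pairs=19 depth=5 groups=6 -> no
String 5 '((()()))(((())))()(()(()))()(())()()()(()(()))': depth seq [1 2 3 2 3 2 1 0 1 2 3 4 3 2 1 0 1 0 1 2 1 2 3 2 1 0 1 0 1 2 1 0 1 0 1 0 1 0 1 2 1 2 3 2 1 0]
  -> pairs=23 depth=4 groups=10 -> no
String 6 '()(()()()(()()))(((())))(())()(())()()()': depth seq [1 0 1 2 1 2 1 2 1 2 3 2 3 2 1 0 1 2 3 4 3 2 1 0 1 2 1 0 1 0 1 2 1 0 1 0 1 0 1 0]
  -> pairs=20 depth=4 groups=9 -> no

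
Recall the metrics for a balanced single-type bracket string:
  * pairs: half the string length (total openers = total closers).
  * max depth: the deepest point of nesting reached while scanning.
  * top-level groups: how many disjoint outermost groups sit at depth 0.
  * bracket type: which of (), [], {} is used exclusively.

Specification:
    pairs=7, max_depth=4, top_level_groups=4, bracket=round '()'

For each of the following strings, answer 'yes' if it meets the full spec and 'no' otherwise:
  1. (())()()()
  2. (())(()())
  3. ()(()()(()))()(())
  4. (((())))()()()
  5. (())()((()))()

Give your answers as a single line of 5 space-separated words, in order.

String 1 '(())()()()': depth seq [1 2 1 0 1 0 1 0 1 0]
  -> pairs=5 depth=2 groups=4 -> no
String 2 '(())(()())': depth seq [1 2 1 0 1 2 1 2 1 0]
  -> pairs=5 depth=2 groups=2 -> no
String 3 '()(()()(()))()(())': depth seq [1 0 1 2 1 2 1 2 3 2 1 0 1 0 1 2 1 0]
  -> pairs=9 depth=3 groups=4 -> no
String 4 '(((())))()()()': depth seq [1 2 3 4 3 2 1 0 1 0 1 0 1 0]
  -> pairs=7 depth=4 groups=4 -> yes
String 5 '(())()((()))()': depth seq [1 2 1 0 1 0 1 2 3 2 1 0 1 0]
  -> pairs=7 depth=3 groups=4 -> no

Answer: no no no yes no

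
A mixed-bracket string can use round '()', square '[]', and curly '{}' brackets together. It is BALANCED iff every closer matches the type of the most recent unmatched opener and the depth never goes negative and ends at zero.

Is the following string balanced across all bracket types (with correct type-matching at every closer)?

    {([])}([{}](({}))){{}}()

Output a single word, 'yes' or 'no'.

pos 0: push '{'; stack = {
pos 1: push '('; stack = {(
pos 2: push '['; stack = {([
pos 3: ']' matches '['; pop; stack = {(
pos 4: ')' matches '('; pop; stack = {
pos 5: '}' matches '{'; pop; stack = (empty)
pos 6: push '('; stack = (
pos 7: push '['; stack = ([
pos 8: push '{'; stack = ([{
pos 9: '}' matches '{'; pop; stack = ([
pos 10: ']' matches '['; pop; stack = (
pos 11: push '('; stack = ((
pos 12: push '('; stack = (((
pos 13: push '{'; stack = ((({
pos 14: '}' matches '{'; pop; stack = (((
pos 15: ')' matches '('; pop; stack = ((
pos 16: ')' matches '('; pop; stack = (
pos 17: ')' matches '('; pop; stack = (empty)
pos 18: push '{'; stack = {
pos 19: push '{'; stack = {{
pos 20: '}' matches '{'; pop; stack = {
pos 21: '}' matches '{'; pop; stack = (empty)
pos 22: push '('; stack = (
pos 23: ')' matches '('; pop; stack = (empty)
end: stack empty → VALID
Verdict: properly nested → yes

Answer: yes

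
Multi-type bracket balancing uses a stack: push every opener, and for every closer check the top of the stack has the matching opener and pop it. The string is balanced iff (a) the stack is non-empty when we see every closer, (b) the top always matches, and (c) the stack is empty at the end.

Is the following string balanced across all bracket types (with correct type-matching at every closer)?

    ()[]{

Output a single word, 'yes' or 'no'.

pos 0: push '('; stack = (
pos 1: ')' matches '('; pop; stack = (empty)
pos 2: push '['; stack = [
pos 3: ']' matches '['; pop; stack = (empty)
pos 4: push '{'; stack = {
end: stack still non-empty ({) → INVALID
Verdict: unclosed openers at end: { → no

Answer: no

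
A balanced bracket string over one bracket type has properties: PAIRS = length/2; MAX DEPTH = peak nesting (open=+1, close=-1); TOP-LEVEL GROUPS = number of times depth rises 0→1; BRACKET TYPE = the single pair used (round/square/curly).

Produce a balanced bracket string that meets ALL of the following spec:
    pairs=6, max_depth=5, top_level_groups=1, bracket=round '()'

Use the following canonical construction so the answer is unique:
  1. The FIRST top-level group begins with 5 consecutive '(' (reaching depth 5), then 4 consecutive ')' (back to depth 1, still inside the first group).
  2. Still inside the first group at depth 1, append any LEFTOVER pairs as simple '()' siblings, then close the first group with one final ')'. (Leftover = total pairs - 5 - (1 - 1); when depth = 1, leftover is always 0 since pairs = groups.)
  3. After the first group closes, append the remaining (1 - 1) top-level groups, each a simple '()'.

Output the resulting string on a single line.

Spec: pairs=6 depth=5 groups=1
Leftover pairs = 6 - 5 - (1-1) = 1
First group: deep chain of depth 5 + 1 sibling pairs
Remaining 0 groups: simple '()' each

Answer: ((((())))())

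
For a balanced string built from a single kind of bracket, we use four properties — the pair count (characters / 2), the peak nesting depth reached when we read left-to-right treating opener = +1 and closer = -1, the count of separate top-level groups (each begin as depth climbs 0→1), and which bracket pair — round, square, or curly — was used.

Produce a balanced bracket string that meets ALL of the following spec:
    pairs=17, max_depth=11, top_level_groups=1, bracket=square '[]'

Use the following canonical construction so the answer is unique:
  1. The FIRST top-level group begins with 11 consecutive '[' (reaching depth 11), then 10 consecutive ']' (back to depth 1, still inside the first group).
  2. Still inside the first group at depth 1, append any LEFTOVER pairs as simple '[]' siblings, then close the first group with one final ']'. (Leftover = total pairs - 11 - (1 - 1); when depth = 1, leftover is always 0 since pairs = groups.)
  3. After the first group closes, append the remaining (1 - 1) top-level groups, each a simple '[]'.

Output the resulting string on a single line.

Answer: [[[[[[[[[[[]]]]]]]]]][][][][][][]]

Derivation:
Spec: pairs=17 depth=11 groups=1
Leftover pairs = 17 - 11 - (1-1) = 6
First group: deep chain of depth 11 + 6 sibling pairs
Remaining 0 groups: simple '[]' each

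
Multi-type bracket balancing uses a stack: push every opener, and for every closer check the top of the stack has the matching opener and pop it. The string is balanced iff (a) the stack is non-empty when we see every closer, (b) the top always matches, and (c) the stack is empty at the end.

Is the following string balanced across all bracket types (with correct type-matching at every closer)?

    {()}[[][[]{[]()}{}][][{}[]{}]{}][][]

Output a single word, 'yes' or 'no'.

pos 0: push '{'; stack = {
pos 1: push '('; stack = {(
pos 2: ')' matches '('; pop; stack = {
pos 3: '}' matches '{'; pop; stack = (empty)
pos 4: push '['; stack = [
pos 5: push '['; stack = [[
pos 6: ']' matches '['; pop; stack = [
pos 7: push '['; stack = [[
pos 8: push '['; stack = [[[
pos 9: ']' matches '['; pop; stack = [[
pos 10: push '{'; stack = [[{
pos 11: push '['; stack = [[{[
pos 12: ']' matches '['; pop; stack = [[{
pos 13: push '('; stack = [[{(
pos 14: ')' matches '('; pop; stack = [[{
pos 15: '}' matches '{'; pop; stack = [[
pos 16: push '{'; stack = [[{
pos 17: '}' matches '{'; pop; stack = [[
pos 18: ']' matches '['; pop; stack = [
pos 19: push '['; stack = [[
pos 20: ']' matches '['; pop; stack = [
pos 21: push '['; stack = [[
pos 22: push '{'; stack = [[{
pos 23: '}' matches '{'; pop; stack = [[
pos 24: push '['; stack = [[[
pos 25: ']' matches '['; pop; stack = [[
pos 26: push '{'; stack = [[{
pos 27: '}' matches '{'; pop; stack = [[
pos 28: ']' matches '['; pop; stack = [
pos 29: push '{'; stack = [{
pos 30: '}' matches '{'; pop; stack = [
pos 31: ']' matches '['; pop; stack = (empty)
pos 32: push '['; stack = [
pos 33: ']' matches '['; pop; stack = (empty)
pos 34: push '['; stack = [
pos 35: ']' matches '['; pop; stack = (empty)
end: stack empty → VALID
Verdict: properly nested → yes

Answer: yes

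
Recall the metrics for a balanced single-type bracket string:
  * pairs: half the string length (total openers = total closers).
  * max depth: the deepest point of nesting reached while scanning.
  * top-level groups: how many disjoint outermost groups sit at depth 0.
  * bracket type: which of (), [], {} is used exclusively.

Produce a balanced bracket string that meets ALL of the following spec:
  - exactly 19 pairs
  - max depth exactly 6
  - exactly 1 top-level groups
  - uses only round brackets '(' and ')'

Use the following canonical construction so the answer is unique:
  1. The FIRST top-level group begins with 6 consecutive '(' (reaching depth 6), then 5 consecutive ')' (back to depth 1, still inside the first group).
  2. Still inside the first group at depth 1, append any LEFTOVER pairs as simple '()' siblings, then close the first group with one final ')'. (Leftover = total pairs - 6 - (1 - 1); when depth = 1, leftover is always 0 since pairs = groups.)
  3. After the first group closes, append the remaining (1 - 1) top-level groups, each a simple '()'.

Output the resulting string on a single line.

Spec: pairs=19 depth=6 groups=1
Leftover pairs = 19 - 6 - (1-1) = 13
First group: deep chain of depth 6 + 13 sibling pairs
Remaining 0 groups: simple '()' each

Answer: (((((()))))()()()()()()()()()()()()())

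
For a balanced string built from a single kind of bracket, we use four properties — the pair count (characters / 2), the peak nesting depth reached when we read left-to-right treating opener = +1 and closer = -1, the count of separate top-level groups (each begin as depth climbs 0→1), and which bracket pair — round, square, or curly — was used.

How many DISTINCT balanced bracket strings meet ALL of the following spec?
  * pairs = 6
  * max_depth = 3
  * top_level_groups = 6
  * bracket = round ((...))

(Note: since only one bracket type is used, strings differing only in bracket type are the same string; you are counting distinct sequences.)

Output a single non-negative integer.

Spec: pairs=6 depth=3 groups=6
Count(depth <= 3) = 1
Count(depth <= 2) = 1
Count(depth == 3) = 1 - 1 = 0

Answer: 0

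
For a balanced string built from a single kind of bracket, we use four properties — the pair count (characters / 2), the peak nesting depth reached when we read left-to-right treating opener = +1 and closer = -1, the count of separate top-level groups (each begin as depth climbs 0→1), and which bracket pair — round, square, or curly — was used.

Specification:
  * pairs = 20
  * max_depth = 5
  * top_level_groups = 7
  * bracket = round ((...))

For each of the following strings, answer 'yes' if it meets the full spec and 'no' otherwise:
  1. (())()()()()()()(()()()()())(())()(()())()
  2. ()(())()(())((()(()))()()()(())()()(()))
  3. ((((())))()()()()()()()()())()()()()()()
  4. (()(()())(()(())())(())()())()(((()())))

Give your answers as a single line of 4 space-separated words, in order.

String 1 '(())()()()()()()(()()()()())(())()(()())()': depth seq [1 2 1 0 1 0 1 0 1 0 1 0 1 0 1 0 1 2 1 2 1 2 1 2 1 2 1 0 1 2 1 0 1 0 1 2 1 2 1 0 1 0]
  -> pairs=21 depth=2 groups=12 -> no
String 2 '()(())()(())((()(()))()()()(())()()(()))': depth seq [1 0 1 2 1 0 1 0 1 2 1 0 1 2 3 2 3 4 3 2 1 2 1 2 1 2 1 2 3 2 1 2 1 2 1 2 3 2 1 0]
  -> pairs=20 depth=4 groups=5 -> no
String 3 '((((())))()()()()()()()()())()()()()()()': depth seq [1 2 3 4 5 4 3 2 1 2 1 2 1 2 1 2 1 2 1 2 1 2 1 2 1 2 1 0 1 0 1 0 1 0 1 0 1 0 1 0]
  -> pairs=20 depth=5 groups=7 -> yes
String 4 '(()(()())(()(())())(())()())()(((()())))': depth seq [1 2 1 2 3 2 3 2 1 2 3 2 3 4 3 2 3 2 1 2 3 2 1 2 1 2 1 0 1 0 1 2 3 4 3 4 3 2 1 0]
  -> pairs=20 depth=4 groups=3 -> no

Answer: no no yes no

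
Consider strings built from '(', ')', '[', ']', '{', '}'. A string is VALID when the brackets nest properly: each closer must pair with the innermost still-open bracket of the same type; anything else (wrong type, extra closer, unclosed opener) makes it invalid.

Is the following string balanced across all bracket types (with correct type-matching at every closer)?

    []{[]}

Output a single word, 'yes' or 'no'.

Answer: yes

Derivation:
pos 0: push '['; stack = [
pos 1: ']' matches '['; pop; stack = (empty)
pos 2: push '{'; stack = {
pos 3: push '['; stack = {[
pos 4: ']' matches '['; pop; stack = {
pos 5: '}' matches '{'; pop; stack = (empty)
end: stack empty → VALID
Verdict: properly nested → yes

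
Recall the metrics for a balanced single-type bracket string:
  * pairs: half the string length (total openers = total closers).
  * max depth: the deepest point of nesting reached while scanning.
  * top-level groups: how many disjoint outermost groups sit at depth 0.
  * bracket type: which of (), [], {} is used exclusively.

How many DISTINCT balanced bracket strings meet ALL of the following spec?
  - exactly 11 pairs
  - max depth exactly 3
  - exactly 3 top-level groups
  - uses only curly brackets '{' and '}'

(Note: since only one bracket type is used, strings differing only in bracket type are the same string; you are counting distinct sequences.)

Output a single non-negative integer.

Answer: 2355

Derivation:
Spec: pairs=11 depth=3 groups=3
Count(depth <= 3) = 2400
Count(depth <= 2) = 45
Count(depth == 3) = 2400 - 45 = 2355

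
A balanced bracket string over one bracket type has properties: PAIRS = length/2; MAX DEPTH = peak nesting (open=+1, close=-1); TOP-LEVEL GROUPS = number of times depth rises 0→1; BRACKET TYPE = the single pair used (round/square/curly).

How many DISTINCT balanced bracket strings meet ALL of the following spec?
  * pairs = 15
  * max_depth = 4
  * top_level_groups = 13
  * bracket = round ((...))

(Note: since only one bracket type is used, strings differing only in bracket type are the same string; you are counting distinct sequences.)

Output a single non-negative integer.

Spec: pairs=15 depth=4 groups=13
Count(depth <= 4) = 104
Count(depth <= 3) = 104
Count(depth == 4) = 104 - 104 = 0

Answer: 0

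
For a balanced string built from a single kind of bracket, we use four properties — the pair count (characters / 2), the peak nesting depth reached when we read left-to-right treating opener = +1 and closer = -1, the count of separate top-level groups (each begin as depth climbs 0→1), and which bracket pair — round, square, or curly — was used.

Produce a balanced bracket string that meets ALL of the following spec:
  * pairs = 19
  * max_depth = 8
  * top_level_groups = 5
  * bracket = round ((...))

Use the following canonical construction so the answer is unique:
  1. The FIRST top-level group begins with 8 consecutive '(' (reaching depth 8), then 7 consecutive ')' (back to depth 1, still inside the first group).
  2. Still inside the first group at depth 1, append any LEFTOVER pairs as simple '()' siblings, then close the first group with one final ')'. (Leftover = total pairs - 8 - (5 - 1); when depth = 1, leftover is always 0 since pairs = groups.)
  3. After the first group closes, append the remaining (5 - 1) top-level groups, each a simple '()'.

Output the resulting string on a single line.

Spec: pairs=19 depth=8 groups=5
Leftover pairs = 19 - 8 - (5-1) = 7
First group: deep chain of depth 8 + 7 sibling pairs
Remaining 4 groups: simple '()' each

Answer: (((((((()))))))()()()()()()())()()()()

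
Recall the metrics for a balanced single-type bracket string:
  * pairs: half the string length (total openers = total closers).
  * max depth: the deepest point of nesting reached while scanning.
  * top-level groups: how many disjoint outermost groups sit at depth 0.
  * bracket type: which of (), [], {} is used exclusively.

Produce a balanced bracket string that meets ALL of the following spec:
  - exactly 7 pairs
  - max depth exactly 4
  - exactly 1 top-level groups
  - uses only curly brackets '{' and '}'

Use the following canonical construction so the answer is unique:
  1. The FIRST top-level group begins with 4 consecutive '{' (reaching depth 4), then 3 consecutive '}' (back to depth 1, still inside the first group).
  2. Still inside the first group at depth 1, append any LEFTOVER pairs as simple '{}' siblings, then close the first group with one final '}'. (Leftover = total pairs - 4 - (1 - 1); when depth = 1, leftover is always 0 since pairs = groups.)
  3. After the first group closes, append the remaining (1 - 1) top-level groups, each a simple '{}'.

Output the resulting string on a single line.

Answer: {{{{}}}{}{}{}}

Derivation:
Spec: pairs=7 depth=4 groups=1
Leftover pairs = 7 - 4 - (1-1) = 3
First group: deep chain of depth 4 + 3 sibling pairs
Remaining 0 groups: simple '{}' each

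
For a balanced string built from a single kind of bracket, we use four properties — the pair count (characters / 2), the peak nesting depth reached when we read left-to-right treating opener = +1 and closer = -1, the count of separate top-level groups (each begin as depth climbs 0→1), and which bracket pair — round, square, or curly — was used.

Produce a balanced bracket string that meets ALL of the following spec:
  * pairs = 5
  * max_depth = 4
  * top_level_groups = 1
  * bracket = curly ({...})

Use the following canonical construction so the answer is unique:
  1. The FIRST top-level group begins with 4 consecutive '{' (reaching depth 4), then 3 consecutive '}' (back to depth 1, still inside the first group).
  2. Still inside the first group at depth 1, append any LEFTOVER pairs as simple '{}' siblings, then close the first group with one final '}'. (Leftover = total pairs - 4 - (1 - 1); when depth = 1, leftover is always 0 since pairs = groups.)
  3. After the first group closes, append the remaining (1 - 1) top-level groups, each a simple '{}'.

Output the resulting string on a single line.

Spec: pairs=5 depth=4 groups=1
Leftover pairs = 5 - 4 - (1-1) = 1
First group: deep chain of depth 4 + 1 sibling pairs
Remaining 0 groups: simple '{}' each

Answer: {{{{}}}{}}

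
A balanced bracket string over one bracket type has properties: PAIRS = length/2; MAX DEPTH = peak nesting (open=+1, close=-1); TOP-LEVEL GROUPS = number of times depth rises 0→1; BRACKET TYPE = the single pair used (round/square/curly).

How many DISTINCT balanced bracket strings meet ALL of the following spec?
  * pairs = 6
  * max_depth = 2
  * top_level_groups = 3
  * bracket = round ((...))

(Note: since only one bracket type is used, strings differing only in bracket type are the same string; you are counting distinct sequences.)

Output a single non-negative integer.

Spec: pairs=6 depth=2 groups=3
Count(depth <= 2) = 10
Count(depth <= 1) = 0
Count(depth == 2) = 10 - 0 = 10

Answer: 10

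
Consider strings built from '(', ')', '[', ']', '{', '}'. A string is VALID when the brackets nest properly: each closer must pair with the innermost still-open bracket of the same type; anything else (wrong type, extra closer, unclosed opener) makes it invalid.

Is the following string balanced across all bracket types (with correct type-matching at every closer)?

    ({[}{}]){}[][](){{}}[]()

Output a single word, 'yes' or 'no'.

pos 0: push '('; stack = (
pos 1: push '{'; stack = ({
pos 2: push '['; stack = ({[
pos 3: saw closer '}' but top of stack is '[' (expected ']') → INVALID
Verdict: type mismatch at position 3: '}' closes '[' → no

Answer: no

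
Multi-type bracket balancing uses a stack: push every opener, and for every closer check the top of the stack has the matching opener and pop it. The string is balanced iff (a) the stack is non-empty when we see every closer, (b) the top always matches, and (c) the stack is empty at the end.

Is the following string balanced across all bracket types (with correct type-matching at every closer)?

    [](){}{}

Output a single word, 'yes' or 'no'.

Answer: yes

Derivation:
pos 0: push '['; stack = [
pos 1: ']' matches '['; pop; stack = (empty)
pos 2: push '('; stack = (
pos 3: ')' matches '('; pop; stack = (empty)
pos 4: push '{'; stack = {
pos 5: '}' matches '{'; pop; stack = (empty)
pos 6: push '{'; stack = {
pos 7: '}' matches '{'; pop; stack = (empty)
end: stack empty → VALID
Verdict: properly nested → yes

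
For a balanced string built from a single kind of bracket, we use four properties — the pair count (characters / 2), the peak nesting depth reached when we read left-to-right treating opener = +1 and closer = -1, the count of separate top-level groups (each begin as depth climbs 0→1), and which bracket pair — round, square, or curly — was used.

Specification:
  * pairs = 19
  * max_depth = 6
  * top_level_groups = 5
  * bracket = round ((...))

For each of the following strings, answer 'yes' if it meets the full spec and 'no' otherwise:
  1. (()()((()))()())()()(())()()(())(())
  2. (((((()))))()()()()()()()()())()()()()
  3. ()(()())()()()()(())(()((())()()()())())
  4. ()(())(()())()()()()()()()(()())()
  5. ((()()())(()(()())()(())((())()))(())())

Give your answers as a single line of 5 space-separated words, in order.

Answer: no yes no no no

Derivation:
String 1 '(()()((()))()())()()(())()()(())(())': depth seq [1 2 1 2 1 2 3 4 3 2 1 2 1 2 1 0 1 0 1 0 1 2 1 0 1 0 1 0 1 2 1 0 1 2 1 0]
  -> pairs=18 depth=4 groups=8 -> no
String 2 '(((((()))))()()()()()()()()())()()()()': depth seq [1 2 3 4 5 6 5 4 3 2 1 2 1 2 1 2 1 2 1 2 1 2 1 2 1 2 1 2 1 0 1 0 1 0 1 0 1 0]
  -> pairs=19 depth=6 groups=5 -> yes
String 3 '()(()())()()()()(())(()((())()()()())())': depth seq [1 0 1 2 1 2 1 0 1 0 1 0 1 0 1 0 1 2 1 0 1 2 1 2 3 4 3 2 3 2 3 2 3 2 3 2 1 2 1 0]
  -> pairs=20 depth=4 groups=8 -> no
String 4 '()(())(()())()()()()()()()(()())()': depth seq [1 0 1 2 1 0 1 2 1 2 1 0 1 0 1 0 1 0 1 0 1 0 1 0 1 0 1 2 1 2 1 0 1 0]
  -> pairs=17 depth=2 groups=12 -> no
String 5 '((()()())(()(()())()(())((())()))(())())': depth seq [1 2 3 2 3 2 3 2 1 2 3 2 3 4 3 4 3 2 3 2 3 4 3 2 3 4 5 4 3 4 3 2 1 2 3 2 1 2 1 0]
  -> pairs=20 depth=5 groups=1 -> no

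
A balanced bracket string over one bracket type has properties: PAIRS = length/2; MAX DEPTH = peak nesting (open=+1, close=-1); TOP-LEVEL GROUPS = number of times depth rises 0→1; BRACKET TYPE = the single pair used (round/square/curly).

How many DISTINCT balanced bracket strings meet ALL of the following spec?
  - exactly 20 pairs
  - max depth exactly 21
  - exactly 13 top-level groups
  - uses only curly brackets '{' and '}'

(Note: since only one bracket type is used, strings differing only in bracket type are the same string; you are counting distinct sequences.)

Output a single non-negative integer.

Spec: pairs=20 depth=21 groups=13
Count(depth <= 21) = 427570
Count(depth <= 20) = 427570
Count(depth == 21) = 427570 - 427570 = 0

Answer: 0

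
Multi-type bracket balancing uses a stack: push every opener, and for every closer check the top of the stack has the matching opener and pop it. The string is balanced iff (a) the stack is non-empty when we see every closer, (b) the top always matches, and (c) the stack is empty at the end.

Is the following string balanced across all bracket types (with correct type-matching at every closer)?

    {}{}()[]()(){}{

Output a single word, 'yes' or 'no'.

Answer: no

Derivation:
pos 0: push '{'; stack = {
pos 1: '}' matches '{'; pop; stack = (empty)
pos 2: push '{'; stack = {
pos 3: '}' matches '{'; pop; stack = (empty)
pos 4: push '('; stack = (
pos 5: ')' matches '('; pop; stack = (empty)
pos 6: push '['; stack = [
pos 7: ']' matches '['; pop; stack = (empty)
pos 8: push '('; stack = (
pos 9: ')' matches '('; pop; stack = (empty)
pos 10: push '('; stack = (
pos 11: ')' matches '('; pop; stack = (empty)
pos 12: push '{'; stack = {
pos 13: '}' matches '{'; pop; stack = (empty)
pos 14: push '{'; stack = {
end: stack still non-empty ({) → INVALID
Verdict: unclosed openers at end: { → no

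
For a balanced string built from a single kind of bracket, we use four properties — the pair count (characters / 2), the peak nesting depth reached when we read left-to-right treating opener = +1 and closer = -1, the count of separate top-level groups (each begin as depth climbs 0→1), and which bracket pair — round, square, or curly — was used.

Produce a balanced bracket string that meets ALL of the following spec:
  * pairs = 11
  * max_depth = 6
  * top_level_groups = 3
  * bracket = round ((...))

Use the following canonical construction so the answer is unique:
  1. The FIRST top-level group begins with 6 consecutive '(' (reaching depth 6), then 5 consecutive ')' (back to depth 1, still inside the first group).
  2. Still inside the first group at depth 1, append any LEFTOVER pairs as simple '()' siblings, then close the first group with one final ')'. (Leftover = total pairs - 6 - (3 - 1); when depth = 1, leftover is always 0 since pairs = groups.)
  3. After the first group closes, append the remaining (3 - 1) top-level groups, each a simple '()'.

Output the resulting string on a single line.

Answer: (((((()))))()()())()()

Derivation:
Spec: pairs=11 depth=6 groups=3
Leftover pairs = 11 - 6 - (3-1) = 3
First group: deep chain of depth 6 + 3 sibling pairs
Remaining 2 groups: simple '()' each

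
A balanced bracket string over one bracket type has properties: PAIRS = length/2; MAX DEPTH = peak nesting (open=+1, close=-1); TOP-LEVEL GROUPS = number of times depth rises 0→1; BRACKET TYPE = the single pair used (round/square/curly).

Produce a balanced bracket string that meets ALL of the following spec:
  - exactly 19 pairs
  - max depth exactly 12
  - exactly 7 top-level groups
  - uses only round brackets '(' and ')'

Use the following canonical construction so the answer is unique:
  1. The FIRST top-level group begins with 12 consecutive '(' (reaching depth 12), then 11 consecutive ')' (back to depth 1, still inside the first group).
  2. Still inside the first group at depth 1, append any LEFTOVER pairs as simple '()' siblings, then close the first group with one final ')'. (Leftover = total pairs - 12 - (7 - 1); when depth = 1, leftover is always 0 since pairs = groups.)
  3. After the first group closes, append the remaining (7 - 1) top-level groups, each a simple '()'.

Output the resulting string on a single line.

Spec: pairs=19 depth=12 groups=7
Leftover pairs = 19 - 12 - (7-1) = 1
First group: deep chain of depth 12 + 1 sibling pairs
Remaining 6 groups: simple '()' each

Answer: (((((((((((()))))))))))())()()()()()()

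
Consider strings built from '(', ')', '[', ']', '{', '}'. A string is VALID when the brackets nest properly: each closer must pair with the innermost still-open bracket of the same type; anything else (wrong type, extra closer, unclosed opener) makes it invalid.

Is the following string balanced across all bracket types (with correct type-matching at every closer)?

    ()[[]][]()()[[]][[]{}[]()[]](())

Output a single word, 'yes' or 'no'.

pos 0: push '('; stack = (
pos 1: ')' matches '('; pop; stack = (empty)
pos 2: push '['; stack = [
pos 3: push '['; stack = [[
pos 4: ']' matches '['; pop; stack = [
pos 5: ']' matches '['; pop; stack = (empty)
pos 6: push '['; stack = [
pos 7: ']' matches '['; pop; stack = (empty)
pos 8: push '('; stack = (
pos 9: ')' matches '('; pop; stack = (empty)
pos 10: push '('; stack = (
pos 11: ')' matches '('; pop; stack = (empty)
pos 12: push '['; stack = [
pos 13: push '['; stack = [[
pos 14: ']' matches '['; pop; stack = [
pos 15: ']' matches '['; pop; stack = (empty)
pos 16: push '['; stack = [
pos 17: push '['; stack = [[
pos 18: ']' matches '['; pop; stack = [
pos 19: push '{'; stack = [{
pos 20: '}' matches '{'; pop; stack = [
pos 21: push '['; stack = [[
pos 22: ']' matches '['; pop; stack = [
pos 23: push '('; stack = [(
pos 24: ')' matches '('; pop; stack = [
pos 25: push '['; stack = [[
pos 26: ']' matches '['; pop; stack = [
pos 27: ']' matches '['; pop; stack = (empty)
pos 28: push '('; stack = (
pos 29: push '('; stack = ((
pos 30: ')' matches '('; pop; stack = (
pos 31: ')' matches '('; pop; stack = (empty)
end: stack empty → VALID
Verdict: properly nested → yes

Answer: yes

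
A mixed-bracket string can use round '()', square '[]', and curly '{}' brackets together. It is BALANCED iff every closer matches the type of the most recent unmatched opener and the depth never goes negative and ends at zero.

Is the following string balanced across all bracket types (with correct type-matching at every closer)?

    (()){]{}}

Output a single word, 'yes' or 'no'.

Answer: no

Derivation:
pos 0: push '('; stack = (
pos 1: push '('; stack = ((
pos 2: ')' matches '('; pop; stack = (
pos 3: ')' matches '('; pop; stack = (empty)
pos 4: push '{'; stack = {
pos 5: saw closer ']' but top of stack is '{' (expected '}') → INVALID
Verdict: type mismatch at position 5: ']' closes '{' → no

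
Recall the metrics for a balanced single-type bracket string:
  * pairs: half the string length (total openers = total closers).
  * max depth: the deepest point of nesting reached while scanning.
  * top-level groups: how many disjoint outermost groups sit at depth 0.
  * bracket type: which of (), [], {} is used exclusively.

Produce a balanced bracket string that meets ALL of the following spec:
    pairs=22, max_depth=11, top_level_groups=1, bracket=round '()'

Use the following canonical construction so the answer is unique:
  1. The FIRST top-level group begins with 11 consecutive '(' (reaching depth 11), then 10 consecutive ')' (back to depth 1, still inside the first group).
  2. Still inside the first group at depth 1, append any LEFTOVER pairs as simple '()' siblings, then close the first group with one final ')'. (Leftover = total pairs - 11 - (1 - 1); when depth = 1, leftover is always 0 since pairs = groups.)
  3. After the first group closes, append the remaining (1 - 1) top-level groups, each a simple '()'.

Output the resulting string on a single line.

Spec: pairs=22 depth=11 groups=1
Leftover pairs = 22 - 11 - (1-1) = 11
First group: deep chain of depth 11 + 11 sibling pairs
Remaining 0 groups: simple '()' each

Answer: ((((((((((())))))))))()()()()()()()()()()())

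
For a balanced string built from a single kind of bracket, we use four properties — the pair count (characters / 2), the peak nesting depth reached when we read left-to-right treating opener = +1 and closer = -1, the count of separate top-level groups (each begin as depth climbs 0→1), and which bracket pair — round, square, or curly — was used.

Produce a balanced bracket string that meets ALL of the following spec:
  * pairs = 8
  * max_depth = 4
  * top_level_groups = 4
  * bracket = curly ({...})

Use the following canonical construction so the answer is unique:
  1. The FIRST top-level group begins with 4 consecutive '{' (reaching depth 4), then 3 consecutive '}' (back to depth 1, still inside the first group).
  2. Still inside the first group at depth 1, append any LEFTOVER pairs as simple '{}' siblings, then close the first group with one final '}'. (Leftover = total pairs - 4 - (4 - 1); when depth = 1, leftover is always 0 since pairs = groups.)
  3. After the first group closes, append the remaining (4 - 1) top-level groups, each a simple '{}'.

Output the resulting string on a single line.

Answer: {{{{}}}{}}{}{}{}

Derivation:
Spec: pairs=8 depth=4 groups=4
Leftover pairs = 8 - 4 - (4-1) = 1
First group: deep chain of depth 4 + 1 sibling pairs
Remaining 3 groups: simple '{}' each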